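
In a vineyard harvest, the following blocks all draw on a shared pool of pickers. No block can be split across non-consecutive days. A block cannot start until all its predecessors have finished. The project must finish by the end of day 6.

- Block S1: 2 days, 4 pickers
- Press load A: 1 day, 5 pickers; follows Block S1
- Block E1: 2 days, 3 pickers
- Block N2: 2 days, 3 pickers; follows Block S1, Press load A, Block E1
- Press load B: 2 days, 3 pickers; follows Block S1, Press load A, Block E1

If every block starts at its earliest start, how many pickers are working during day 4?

At early start, day 4 has: Block N2, Press load B.
Demand: 3 + 3 = 6.

6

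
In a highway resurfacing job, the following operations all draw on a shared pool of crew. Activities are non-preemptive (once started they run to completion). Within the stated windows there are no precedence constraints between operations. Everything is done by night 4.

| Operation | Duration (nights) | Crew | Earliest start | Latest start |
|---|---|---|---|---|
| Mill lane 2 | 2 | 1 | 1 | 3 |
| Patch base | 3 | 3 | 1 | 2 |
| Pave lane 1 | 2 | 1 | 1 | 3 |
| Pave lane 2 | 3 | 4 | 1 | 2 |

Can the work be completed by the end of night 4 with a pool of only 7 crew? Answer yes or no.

The minimum achievable peak is 8; 7 < 8, so no feasible schedule stays within the cap.

no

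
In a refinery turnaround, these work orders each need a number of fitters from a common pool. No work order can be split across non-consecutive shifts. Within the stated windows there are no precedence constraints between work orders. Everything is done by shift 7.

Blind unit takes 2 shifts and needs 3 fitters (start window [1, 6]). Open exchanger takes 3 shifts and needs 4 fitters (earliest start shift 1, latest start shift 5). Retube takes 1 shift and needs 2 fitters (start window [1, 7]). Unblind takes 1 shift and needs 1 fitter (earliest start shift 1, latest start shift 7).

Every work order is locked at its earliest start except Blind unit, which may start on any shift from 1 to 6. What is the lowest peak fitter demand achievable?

Blind unit@1: s1:10  s2:7  s3:4  s4:0  s5:0  s6:0  s7:0 → peak 10
Blind unit@2: s1:7  s2:7  s3:7  s4:0  s5:0  s6:0  s7:0 → peak 7
Blind unit@3: s1:7  s2:4  s3:7  s4:3  s5:0  s6:0  s7:0 → peak 7
Blind unit@4: s1:7  s2:4  s3:4  s4:3  s5:3  s6:0  s7:0 → peak 7
Blind unit@5: s1:7  s2:4  s3:4  s4:0  s5:3  s6:3  s7:0 → peak 7
Blind unit@6: s1:7  s2:4  s3:4  s4:0  s5:0  s6:3  s7:3 → peak 7
Best is Blind unit@2, peak 7.

7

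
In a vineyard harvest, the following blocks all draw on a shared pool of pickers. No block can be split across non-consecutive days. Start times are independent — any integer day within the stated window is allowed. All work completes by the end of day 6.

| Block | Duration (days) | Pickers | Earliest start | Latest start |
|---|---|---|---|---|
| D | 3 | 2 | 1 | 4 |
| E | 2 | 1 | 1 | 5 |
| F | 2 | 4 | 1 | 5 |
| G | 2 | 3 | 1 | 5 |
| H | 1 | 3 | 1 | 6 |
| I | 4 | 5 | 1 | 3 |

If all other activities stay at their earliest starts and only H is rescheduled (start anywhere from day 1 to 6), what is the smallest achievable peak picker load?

H@1: d1:18  d2:15  d3:7  d4:5  d5:0  d6:0 → peak 18
H@2: d1:15  d2:18  d3:7  d4:5  d5:0  d6:0 → peak 18
H@3: d1:15  d2:15  d3:10  d4:5  d5:0  d6:0 → peak 15
H@4: d1:15  d2:15  d3:7  d4:8  d5:0  d6:0 → peak 15
H@5: d1:15  d2:15  d3:7  d4:5  d5:3  d6:0 → peak 15
H@6: d1:15  d2:15  d3:7  d4:5  d5:0  d6:3 → peak 15
Best is H@3, peak 15.

15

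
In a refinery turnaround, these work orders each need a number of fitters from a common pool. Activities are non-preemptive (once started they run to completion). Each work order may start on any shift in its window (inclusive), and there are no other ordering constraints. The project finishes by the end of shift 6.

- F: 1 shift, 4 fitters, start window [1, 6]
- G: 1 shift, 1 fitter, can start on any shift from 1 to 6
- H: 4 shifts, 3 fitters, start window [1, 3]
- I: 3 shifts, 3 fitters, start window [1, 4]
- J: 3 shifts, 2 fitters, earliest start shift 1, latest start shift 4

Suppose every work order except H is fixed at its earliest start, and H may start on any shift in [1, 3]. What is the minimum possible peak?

H@1: s1:13  s2:8  s3:8  s4:3  s5:0  s6:0 → peak 13
H@2: s1:10  s2:8  s3:8  s4:3  s5:3  s6:0 → peak 10
H@3: s1:10  s2:5  s3:8  s4:3  s5:3  s6:3 → peak 10
Best is H@2, peak 10.

10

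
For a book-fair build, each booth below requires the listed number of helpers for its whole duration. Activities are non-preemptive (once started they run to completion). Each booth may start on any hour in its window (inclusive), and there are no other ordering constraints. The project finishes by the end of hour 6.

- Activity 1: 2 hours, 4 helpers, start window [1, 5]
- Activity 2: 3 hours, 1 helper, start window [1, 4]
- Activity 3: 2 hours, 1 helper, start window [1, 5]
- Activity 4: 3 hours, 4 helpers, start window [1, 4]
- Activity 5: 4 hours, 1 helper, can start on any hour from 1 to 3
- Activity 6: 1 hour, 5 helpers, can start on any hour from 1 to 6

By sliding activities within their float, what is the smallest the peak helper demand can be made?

Early-start (Activity 1@1, Activity 2@1, Activity 3@1, Activity 4@1, Activity 5@1, Activity 6@1) gives peak 16: h1:16  h2:11  h3:6  h4:1  h5:0  h6:0.
Shift Activity 4→3, Activity 5→3, Activity 6→6.
Schedule Activity 1@1, Activity 2@1, Activity 3@1, Activity 4@3, Activity 5@3, Activity 6@6: h1:6  h2:6  h3:6  h4:5  h5:5  h6:6 — peak 6.
Total helper-hours = 34 over 6 hours ⇒ peak ≥ ⌈34/6⌉ = 6, so 6 is optimal.

6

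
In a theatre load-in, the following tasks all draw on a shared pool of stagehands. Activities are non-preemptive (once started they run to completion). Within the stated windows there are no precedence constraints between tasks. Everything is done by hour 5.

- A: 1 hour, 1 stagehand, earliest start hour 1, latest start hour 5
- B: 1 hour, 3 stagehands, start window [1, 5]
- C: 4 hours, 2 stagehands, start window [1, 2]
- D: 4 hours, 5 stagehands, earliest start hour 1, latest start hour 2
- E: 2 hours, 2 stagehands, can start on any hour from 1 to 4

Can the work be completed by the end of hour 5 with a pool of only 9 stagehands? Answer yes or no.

Schedule A@1, B@1, C@1, D@2, E@1: h1:8  h2:9  h3:7  h4:7  h5:5 — peak 9 ≤ 9.

yes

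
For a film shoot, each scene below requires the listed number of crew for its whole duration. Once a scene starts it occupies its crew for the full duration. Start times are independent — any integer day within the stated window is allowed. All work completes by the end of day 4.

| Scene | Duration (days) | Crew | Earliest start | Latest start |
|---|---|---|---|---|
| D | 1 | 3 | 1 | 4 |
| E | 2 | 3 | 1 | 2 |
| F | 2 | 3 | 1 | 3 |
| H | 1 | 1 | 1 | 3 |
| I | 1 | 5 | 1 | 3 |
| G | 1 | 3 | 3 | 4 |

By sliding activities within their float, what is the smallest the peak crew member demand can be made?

6

Early-start (D@1, E@1, F@1, H@1, I@1, G@3) gives peak 15: d1:15  d2:6  d3:3  d4:0.
Shift D→2, E→2, F→3, G→4.
Schedule D@2, E@2, F@3, H@1, I@1, G@4: d1:6  d2:6  d3:6  d4:6 — peak 6.
Total crew member-days = 24 over 4 days ⇒ peak ≥ ⌈24/4⌉ = 6, so 6 is optimal.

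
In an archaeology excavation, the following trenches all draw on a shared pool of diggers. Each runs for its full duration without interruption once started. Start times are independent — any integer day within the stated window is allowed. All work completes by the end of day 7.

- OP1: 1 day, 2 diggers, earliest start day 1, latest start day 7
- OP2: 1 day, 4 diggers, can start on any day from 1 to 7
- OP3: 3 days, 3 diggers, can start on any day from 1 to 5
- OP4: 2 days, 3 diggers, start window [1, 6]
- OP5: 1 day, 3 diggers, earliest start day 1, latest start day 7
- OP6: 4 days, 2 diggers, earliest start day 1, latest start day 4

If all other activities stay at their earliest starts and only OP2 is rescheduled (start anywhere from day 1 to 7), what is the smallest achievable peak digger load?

13

OP2@1: d1:17  d2:8  d3:5  d4:2  d5:0  d6:0  d7:0 → peak 17
OP2@2: d1:13  d2:12  d3:5  d4:2  d5:0  d6:0  d7:0 → peak 13
OP2@3: d1:13  d2:8  d3:9  d4:2  d5:0  d6:0  d7:0 → peak 13
OP2@4: d1:13  d2:8  d3:5  d4:6  d5:0  d6:0  d7:0 → peak 13
OP2@5: d1:13  d2:8  d3:5  d4:2  d5:4  d6:0  d7:0 → peak 13
OP2@6: d1:13  d2:8  d3:5  d4:2  d5:0  d6:4  d7:0 → peak 13
OP2@7: d1:13  d2:8  d3:5  d4:2  d5:0  d6:0  d7:4 → peak 13
Best is OP2@2, peak 13.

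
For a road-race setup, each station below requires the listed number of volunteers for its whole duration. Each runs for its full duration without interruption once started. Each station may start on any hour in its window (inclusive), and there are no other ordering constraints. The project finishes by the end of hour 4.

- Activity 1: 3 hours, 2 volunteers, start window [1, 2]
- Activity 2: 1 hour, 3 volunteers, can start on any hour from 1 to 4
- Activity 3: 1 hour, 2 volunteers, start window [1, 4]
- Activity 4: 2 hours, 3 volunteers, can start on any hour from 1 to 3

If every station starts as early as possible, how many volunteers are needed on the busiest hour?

Early-start schedule: Activity 1@1, Activity 2@1, Activity 3@1, Activity 4@1.
Load per hour: hour 1: 10, hour 2: 5, hour 3: 2, hour 4: 0.
Peak is 10.

10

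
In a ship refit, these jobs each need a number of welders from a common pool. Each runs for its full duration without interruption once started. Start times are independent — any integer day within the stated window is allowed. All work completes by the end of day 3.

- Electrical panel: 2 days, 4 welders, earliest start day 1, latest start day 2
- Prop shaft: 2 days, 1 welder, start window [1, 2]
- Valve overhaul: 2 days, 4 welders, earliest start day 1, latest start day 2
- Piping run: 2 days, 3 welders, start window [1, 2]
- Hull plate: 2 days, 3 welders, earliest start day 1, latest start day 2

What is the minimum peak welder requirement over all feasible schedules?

Schedule Electrical panel@1, Prop shaft@1, Valve overhaul@1, Piping run@1, Hull plate@1: d1:15  d2:15  d3:0 — peak 15.

15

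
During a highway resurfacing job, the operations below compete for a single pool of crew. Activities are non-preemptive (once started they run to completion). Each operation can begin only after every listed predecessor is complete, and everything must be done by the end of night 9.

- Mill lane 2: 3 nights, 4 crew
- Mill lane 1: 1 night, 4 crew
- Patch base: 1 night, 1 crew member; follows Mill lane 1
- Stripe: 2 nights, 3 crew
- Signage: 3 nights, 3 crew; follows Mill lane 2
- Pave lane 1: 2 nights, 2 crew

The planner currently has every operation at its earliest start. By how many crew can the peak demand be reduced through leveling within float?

8

Early-start peak: n1:13  n2:10  n3:4  n4:3  n5:3  n6:3  n7:0  n8:0  n9:0 ⇒ 13.
Leveled (Mill lane 2@1, Mill lane 1@4, Patch base@5, Stripe@5, Signage@7, Pave lane 1@6): n1:4  n2:4  n3:4  n4:4  n5:4  n6:5  n7:5  n8:3  n9:3 ⇒ 5.
Reduction 13 − 5 = 8.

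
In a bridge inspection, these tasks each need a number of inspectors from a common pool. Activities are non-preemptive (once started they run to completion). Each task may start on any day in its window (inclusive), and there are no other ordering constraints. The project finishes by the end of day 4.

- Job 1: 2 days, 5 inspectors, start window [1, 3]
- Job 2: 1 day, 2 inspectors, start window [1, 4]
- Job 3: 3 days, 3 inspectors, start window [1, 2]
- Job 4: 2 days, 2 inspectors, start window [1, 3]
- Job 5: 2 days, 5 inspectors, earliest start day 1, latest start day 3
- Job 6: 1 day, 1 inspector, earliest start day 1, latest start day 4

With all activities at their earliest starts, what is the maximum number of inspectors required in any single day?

18

Early-start schedule: Job 1@1, Job 2@1, Job 3@1, Job 4@1, Job 5@1, Job 6@1.
Load per day: day 1: 18, day 2: 15, day 3: 3, day 4: 0.
Peak is 18.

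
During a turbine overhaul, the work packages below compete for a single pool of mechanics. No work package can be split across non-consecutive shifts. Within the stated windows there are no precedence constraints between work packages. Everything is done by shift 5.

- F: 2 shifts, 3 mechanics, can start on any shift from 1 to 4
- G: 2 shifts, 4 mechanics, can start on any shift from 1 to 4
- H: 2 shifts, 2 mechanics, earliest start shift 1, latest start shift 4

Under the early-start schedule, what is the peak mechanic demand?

9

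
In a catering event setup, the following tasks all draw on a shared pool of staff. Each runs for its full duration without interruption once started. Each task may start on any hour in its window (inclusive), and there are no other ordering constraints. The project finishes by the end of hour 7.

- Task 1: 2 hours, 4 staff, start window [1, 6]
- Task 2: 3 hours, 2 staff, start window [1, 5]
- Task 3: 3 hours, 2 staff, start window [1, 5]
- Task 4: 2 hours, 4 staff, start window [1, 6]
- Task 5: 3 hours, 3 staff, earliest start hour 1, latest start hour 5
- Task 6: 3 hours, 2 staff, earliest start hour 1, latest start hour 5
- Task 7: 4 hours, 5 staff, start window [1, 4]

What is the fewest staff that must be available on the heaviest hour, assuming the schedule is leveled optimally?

9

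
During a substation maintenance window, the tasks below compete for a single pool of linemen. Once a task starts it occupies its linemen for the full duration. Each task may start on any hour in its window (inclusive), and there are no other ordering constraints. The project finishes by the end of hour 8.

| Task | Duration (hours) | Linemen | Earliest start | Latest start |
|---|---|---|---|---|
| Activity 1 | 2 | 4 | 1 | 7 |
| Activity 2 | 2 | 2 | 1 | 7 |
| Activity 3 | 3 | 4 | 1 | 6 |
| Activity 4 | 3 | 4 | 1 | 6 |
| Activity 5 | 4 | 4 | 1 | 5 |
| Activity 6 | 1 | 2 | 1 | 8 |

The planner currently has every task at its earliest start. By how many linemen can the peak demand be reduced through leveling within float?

12

Early-start peak: h1:20  h2:18  h3:12  h4:4  h5:0  h6:0  h7:0  h8:0 ⇒ 20.
Leveled (Activity 1@1, Activity 2@1, Activity 3@3, Activity 4@6, Activity 5@3, Activity 6@1): h1:8  h2:6  h3:8  h4:8  h5:8  h6:8  h7:4  h8:4 ⇒ 8.
Reduction 20 − 8 = 12.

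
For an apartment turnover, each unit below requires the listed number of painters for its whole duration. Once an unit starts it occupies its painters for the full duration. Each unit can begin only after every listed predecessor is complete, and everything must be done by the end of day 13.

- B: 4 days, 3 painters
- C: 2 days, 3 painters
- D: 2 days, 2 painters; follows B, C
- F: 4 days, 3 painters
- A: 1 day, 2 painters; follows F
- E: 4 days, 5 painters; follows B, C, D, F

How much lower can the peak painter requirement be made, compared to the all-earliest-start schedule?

Early-start peak: d1:9  d2:9  d3:6  d4:6  d5:4  d6:2  d7:5  d8:5  d9:5  d10:5  d11:0  d12:0  d13:0 ⇒ 9.
Leveled (B@1, C@1, D@5, F@3, A@7, E@8): d1:6  d2:6  d3:6  d4:6  d5:5  d6:5  d7:2  d8:5  d9:5  d10:5  d11:5  d12:0  d13:0 ⇒ 6.
Reduction 9 − 6 = 3.

3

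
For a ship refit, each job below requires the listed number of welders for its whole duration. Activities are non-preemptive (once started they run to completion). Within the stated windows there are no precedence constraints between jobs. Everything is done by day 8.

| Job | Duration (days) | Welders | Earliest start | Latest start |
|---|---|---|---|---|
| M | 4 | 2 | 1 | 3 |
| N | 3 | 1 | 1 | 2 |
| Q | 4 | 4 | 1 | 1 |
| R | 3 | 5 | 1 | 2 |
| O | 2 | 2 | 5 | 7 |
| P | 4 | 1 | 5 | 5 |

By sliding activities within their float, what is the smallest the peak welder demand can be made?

12

Schedule M@1, N@1, Q@1, R@1, O@5, P@5: d1:12  d2:12  d3:12  d4:6  d5:3  d6:3  d7:1  d8:1 — peak 12.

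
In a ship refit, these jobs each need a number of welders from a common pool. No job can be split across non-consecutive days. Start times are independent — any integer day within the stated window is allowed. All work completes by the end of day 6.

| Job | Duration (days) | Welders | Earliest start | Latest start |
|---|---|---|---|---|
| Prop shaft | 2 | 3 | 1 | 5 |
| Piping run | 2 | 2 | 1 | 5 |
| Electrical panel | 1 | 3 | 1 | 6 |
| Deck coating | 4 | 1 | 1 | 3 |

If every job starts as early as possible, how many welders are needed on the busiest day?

9

Early-start schedule: Prop shaft@1, Piping run@1, Electrical panel@1, Deck coating@1.
Load per day: day 1: 9, day 2: 6, day 3: 1, day 4: 1, day 5: 0, day 6: 0.
Peak is 9.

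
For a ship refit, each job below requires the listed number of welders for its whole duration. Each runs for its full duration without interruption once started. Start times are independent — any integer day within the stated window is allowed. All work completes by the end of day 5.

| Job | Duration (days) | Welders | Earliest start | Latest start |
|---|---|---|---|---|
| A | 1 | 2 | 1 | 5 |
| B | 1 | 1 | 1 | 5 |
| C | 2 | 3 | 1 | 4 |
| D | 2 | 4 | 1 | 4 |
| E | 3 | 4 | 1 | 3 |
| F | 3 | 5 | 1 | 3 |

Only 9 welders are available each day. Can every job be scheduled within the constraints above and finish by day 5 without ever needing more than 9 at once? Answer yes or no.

Schedule A@1, B@2, C@1, D@1, E@3, F@3: d1:9  d2:8  d3:9  d4:9  d5:9 — peak 9 ≤ 9.

yes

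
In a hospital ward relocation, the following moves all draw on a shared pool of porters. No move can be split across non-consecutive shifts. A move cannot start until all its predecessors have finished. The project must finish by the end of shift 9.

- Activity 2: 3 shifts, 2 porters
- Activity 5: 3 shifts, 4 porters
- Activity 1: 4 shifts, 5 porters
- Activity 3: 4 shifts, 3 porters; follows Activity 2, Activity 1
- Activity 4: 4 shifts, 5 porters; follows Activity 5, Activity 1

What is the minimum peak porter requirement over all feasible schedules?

11

Schedule Activity 2@1, Activity 5@1, Activity 1@1, Activity 3@5, Activity 4@5: s1:11  s2:11  s3:11  s4:5  s5:8  s6:8  s7:8  s8:8  s9:0 — peak 11.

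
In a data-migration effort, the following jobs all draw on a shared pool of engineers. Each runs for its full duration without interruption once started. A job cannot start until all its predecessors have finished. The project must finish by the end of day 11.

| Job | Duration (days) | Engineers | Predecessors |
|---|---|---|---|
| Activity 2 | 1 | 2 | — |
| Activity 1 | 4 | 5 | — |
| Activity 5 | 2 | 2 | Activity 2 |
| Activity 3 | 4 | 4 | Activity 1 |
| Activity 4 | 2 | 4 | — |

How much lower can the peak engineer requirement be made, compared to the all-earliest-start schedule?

5

Early-start peak: d1:11  d2:11  d3:7  d4:5  d5:4  d6:4  d7:4  d8:4  d9:0  d10:0  d11:0 ⇒ 11.
Leveled (Activity 2@1, Activity 1@2, Activity 5@6, Activity 3@6, Activity 4@10): d1:2  d2:5  d3:5  d4:5  d5:5  d6:6  d7:6  d8:4  d9:4  d10:4  d11:4 ⇒ 6.
Reduction 11 − 6 = 5.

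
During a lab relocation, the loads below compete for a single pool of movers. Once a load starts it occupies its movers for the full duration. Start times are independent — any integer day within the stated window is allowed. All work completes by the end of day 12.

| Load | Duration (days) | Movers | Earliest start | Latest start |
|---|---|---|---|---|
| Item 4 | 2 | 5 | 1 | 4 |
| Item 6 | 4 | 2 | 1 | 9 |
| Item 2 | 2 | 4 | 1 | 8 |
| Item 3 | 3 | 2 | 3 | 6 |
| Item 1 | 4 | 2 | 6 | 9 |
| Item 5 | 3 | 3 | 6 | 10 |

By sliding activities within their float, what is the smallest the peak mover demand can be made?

Early-start (Item 4@1, Item 6@1, Item 2@1, Item 3@3, Item 1@6, Item 5@6) gives peak 11: d1:11  d2:11  d3:4  d4:4  d5:2  d6:5  d7:5  d8:5  d9:2  d10:0  d11:0  d12:0.
Shift Item 6→3, Item 2→7, Item 1→9, Item 5→9.
Schedule Item 4@1, Item 6@3, Item 2@7, Item 3@3, Item 1@9, Item 5@9: d1:5  d2:5  d3:4  d4:4  d5:4  d6:2  d7:4  d8:4  d9:5  d10:5  d11:5  d12:2 — peak 5.
Total mover-days = 49 over 12 days ⇒ peak ≥ ⌈49/12⌉ = 5, so 5 is optimal.

5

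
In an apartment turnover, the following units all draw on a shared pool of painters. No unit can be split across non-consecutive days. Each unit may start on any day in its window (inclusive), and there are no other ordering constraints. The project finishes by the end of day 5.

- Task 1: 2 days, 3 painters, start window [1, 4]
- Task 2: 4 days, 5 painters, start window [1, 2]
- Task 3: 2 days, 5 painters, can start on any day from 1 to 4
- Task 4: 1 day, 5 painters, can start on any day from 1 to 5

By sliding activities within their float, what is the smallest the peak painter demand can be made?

10

Early-start (Task 1@1, Task 2@1, Task 3@1, Task 4@1) gives peak 18: d1:18  d2:13  d3:5  d4:5  d5:0.
Shift Task 3→3, Task 4→5.
Schedule Task 1@1, Task 2@1, Task 3@3, Task 4@5: d1:8  d2:8  d3:10  d4:10  d5:5 — peak 10.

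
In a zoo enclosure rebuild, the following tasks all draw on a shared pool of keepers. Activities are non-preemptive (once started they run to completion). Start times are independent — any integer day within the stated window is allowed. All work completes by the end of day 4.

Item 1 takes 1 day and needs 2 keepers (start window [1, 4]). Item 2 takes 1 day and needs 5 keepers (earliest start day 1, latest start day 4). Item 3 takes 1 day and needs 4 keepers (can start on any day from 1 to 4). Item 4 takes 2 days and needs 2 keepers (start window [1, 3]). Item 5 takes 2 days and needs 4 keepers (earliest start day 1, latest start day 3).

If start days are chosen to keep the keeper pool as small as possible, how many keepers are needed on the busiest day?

6

Early-start (Item 1@1, Item 2@1, Item 3@1, Item 4@1, Item 5@1) gives peak 17: d1:17  d2:6  d3:0  d4:0.
Shift Item 2→2, Item 4→3, Item 5→3.
Schedule Item 1@1, Item 2@2, Item 3@1, Item 4@3, Item 5@3: d1:6  d2:5  d3:6  d4:6 — peak 6.
Total keeper-days = 23 over 4 days ⇒ peak ≥ ⌈23/4⌉ = 6, so 6 is optimal.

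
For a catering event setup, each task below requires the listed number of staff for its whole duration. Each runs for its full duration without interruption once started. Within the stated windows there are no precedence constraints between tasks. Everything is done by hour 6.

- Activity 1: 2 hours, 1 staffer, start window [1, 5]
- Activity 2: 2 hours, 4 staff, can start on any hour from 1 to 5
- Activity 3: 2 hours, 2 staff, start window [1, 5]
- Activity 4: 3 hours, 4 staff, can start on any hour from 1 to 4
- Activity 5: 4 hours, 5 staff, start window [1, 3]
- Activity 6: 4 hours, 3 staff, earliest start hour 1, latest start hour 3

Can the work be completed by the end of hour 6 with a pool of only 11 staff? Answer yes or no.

no

The minimum achievable peak is 12; 11 < 12, so no feasible schedule stays within the cap.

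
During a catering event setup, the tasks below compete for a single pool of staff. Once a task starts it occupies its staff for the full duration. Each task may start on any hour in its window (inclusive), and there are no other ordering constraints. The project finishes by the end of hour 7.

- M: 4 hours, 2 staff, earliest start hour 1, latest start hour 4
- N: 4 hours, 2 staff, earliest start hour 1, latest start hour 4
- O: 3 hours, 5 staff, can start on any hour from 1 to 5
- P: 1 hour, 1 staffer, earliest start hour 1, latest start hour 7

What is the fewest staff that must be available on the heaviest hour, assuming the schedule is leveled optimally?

5

Early-start (M@1, N@1, O@1, P@1) gives peak 10: h1:10  h2:9  h3:9  h4:4  h5:0  h6:0  h7:0.
Shift O→5.
Schedule M@1, N@1, O@5, P@1: h1:5  h2:4  h3:4  h4:4  h5:5  h6:5  h7:5 — peak 5.
Total staffer-hours = 32 over 7 hours ⇒ peak ≥ ⌈32/7⌉ = 5, so 5 is optimal.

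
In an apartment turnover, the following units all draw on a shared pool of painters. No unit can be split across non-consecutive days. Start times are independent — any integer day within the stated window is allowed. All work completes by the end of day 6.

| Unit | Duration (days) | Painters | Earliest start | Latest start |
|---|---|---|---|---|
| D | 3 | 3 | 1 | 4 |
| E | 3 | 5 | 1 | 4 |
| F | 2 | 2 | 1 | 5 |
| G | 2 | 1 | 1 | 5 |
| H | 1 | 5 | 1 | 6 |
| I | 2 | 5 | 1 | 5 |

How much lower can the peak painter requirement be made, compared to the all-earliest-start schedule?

Early-start peak: d1:21  d2:16  d3:8  d4:0  d5:0  d6:0 ⇒ 21.
Leveled (D@1, E@1, F@4, G@4, H@4, I@5): d1:8  d2:8  d3:8  d4:8  d5:8  d6:5 ⇒ 8.
Reduction 21 − 8 = 13.

13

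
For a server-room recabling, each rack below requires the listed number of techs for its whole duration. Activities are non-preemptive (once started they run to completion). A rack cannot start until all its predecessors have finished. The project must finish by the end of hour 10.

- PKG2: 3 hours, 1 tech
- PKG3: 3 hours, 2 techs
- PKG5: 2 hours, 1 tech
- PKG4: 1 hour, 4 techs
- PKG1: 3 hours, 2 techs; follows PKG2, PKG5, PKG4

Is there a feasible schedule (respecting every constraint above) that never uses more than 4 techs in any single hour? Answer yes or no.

Schedule PKG2@1, PKG3@1, PKG5@1, PKG4@4, PKG1@5: h1:4  h2:4  h3:3  h4:4  h5:2  h6:2  h7:2  h8:0  h9:0  h10:0 — peak 4 ≤ 4.

yes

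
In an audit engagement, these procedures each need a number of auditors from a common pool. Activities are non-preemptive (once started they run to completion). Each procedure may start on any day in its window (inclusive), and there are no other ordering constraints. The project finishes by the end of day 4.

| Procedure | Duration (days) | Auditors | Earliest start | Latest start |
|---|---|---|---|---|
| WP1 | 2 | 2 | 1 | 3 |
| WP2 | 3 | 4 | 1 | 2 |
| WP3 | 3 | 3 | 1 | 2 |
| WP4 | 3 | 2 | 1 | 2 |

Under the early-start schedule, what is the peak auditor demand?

Early-start schedule: WP1@1, WP2@1, WP3@1, WP4@1.
Load per day: day 1: 11, day 2: 11, day 3: 9, day 4: 0.
Peak is 11.

11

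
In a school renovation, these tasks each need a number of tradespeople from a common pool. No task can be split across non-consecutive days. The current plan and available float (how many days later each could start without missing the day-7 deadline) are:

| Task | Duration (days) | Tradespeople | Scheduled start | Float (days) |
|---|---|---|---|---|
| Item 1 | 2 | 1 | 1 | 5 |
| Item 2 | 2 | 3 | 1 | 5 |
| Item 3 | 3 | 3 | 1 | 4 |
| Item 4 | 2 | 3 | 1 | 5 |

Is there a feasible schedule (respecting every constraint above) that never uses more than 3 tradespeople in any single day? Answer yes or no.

Total tradesperson-days = 23; over 7 days the average is 23/7 > 3, so some day must exceed 3.

no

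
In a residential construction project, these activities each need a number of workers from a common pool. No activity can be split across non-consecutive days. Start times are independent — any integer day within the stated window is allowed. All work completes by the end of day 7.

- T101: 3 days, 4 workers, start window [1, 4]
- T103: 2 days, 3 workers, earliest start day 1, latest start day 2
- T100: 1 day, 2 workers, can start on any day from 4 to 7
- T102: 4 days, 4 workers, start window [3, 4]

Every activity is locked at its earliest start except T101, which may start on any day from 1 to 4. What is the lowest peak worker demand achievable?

8

T101@1: d1:7  d2:7  d3:8  d4:6  d5:4  d6:4  d7:0 → peak 8
T101@2: d1:3  d2:7  d3:8  d4:10  d5:4  d6:4  d7:0 → peak 10
T101@3: d1:3  d2:3  d3:8  d4:10  d5:8  d6:4  d7:0 → peak 10
T101@4: d1:3  d2:3  d3:4  d4:10  d5:8  d6:8  d7:0 → peak 10
Best is T101@1, peak 8.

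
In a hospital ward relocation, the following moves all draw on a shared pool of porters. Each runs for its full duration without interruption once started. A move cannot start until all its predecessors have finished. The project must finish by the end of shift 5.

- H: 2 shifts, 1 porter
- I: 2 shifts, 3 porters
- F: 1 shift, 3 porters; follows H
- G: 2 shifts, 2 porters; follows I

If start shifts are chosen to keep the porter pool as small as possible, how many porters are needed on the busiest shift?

Early-start (H@1, I@1, F@3, G@3) gives peak 5: s1:4  s2:4  s3:5  s4:2  s5:0.
Shift H→3, F→5.
Schedule H@3, I@1, F@5, G@3: s1:3  s2:3  s3:3  s4:3  s5:3 — peak 3.
Total porter-shifts = 15 over 5 shifts ⇒ peak ≥ ⌈15/5⌉ = 3, so 3 is optimal.

3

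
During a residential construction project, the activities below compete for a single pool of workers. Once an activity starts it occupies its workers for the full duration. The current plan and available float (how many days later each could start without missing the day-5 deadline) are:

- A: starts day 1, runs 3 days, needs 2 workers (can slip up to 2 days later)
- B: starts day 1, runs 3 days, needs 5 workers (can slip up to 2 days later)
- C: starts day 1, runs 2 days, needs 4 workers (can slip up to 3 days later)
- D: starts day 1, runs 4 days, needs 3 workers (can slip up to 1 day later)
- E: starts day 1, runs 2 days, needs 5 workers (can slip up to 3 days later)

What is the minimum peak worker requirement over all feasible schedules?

Early-start (A@1, B@1, C@1, D@1, E@1) gives peak 19: d1:19  d2:19  d3:10  d4:3  d5:0.
Shift C→4, E→4.
Schedule A@1, B@1, C@4, D@1, E@4: d1:10  d2:10  d3:10  d4:12  d5:9 — peak 12.

12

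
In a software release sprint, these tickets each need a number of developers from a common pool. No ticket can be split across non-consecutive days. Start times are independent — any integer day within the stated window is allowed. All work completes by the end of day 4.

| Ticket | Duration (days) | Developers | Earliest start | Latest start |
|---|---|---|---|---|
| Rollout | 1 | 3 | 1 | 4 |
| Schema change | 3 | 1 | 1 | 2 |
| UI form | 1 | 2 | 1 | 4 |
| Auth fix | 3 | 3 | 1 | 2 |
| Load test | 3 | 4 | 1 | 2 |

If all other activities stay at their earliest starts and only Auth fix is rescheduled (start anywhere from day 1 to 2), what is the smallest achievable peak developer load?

Auth fix@1: d1:13  d2:8  d3:8  d4:0 → peak 13
Auth fix@2: d1:10  d2:8  d3:8  d4:3 → peak 10
Best is Auth fix@2, peak 10.

10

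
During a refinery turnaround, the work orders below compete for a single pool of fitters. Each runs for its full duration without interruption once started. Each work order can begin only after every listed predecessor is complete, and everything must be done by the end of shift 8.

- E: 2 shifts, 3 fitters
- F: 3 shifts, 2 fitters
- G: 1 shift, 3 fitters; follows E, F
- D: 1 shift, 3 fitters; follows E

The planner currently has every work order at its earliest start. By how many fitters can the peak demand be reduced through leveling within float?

2

Early-start peak: s1:5  s2:5  s3:5  s4:3  s5:0  s6:0  s7:0  s8:0 ⇒ 5.
Leveled (E@1, F@3, G@6, D@7): s1:3  s2:3  s3:2  s4:2  s5:2  s6:3  s7:3  s8:0 ⇒ 3.
Reduction 5 − 3 = 2.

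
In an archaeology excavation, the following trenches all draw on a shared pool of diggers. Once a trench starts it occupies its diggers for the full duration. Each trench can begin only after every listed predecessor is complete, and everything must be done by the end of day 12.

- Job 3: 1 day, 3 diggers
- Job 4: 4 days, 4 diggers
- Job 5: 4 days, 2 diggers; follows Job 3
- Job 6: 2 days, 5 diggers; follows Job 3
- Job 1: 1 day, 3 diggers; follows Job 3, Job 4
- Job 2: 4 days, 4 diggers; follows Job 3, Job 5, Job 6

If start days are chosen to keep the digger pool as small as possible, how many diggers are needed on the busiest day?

6

Early-start (Job 3@1, Job 4@1, Job 5@2, Job 6@2, Job 1@5, Job 2@6) gives peak 11: d1:7  d2:11  d3:11  d4:6  d5:5  d6:4  d7:4  d8:4  d9:4  d10:0  d11:0  d12:0.
Shift Job 4→2, Job 6→6, Job 1→8, Job 2→9.
Schedule Job 3@1, Job 4@2, Job 5@2, Job 6@6, Job 1@8, Job 2@9: d1:3  d2:6  d3:6  d4:6  d5:6  d6:5  d7:5  d8:3  d9:4  d10:4  d11:4  d12:4 — peak 6.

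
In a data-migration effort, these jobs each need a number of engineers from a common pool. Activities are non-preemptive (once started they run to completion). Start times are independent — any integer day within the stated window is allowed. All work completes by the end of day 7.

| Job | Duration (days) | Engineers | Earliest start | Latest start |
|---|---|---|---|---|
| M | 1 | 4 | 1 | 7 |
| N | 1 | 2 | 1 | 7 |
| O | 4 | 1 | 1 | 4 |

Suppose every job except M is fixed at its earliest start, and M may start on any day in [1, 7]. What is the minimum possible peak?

4

M@1: d1:7  d2:1  d3:1  d4:1  d5:0  d6:0  d7:0 → peak 7
M@2: d1:3  d2:5  d3:1  d4:1  d5:0  d6:0  d7:0 → peak 5
M@3: d1:3  d2:1  d3:5  d4:1  d5:0  d6:0  d7:0 → peak 5
M@4: d1:3  d2:1  d3:1  d4:5  d5:0  d6:0  d7:0 → peak 5
M@5: d1:3  d2:1  d3:1  d4:1  d5:4  d6:0  d7:0 → peak 4
M@6: d1:3  d2:1  d3:1  d4:1  d5:0  d6:4  d7:0 → peak 4
M@7: d1:3  d2:1  d3:1  d4:1  d5:0  d6:0  d7:4 → peak 4
Best is M@5, peak 4.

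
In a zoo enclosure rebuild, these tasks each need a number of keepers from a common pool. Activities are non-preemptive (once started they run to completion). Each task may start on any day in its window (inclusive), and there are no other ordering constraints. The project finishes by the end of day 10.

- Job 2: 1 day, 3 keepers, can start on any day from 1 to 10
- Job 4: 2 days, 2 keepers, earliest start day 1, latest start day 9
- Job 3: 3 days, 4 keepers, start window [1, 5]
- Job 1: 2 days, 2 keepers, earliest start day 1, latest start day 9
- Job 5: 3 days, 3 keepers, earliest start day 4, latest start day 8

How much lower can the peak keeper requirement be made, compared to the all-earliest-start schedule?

Early-start peak: d1:11  d2:8  d3:4  d4:3  d5:3  d6:3  d7:0  d8:0  d9:0  d10:0 ⇒ 11.
Leveled (Job 2@1, Job 4@2, Job 3@4, Job 1@2, Job 5@7): d1:3  d2:4  d3:4  d4:4  d5:4  d6:4  d7:3  d8:3  d9:3  d10:0 ⇒ 4.
Reduction 11 − 4 = 7.

7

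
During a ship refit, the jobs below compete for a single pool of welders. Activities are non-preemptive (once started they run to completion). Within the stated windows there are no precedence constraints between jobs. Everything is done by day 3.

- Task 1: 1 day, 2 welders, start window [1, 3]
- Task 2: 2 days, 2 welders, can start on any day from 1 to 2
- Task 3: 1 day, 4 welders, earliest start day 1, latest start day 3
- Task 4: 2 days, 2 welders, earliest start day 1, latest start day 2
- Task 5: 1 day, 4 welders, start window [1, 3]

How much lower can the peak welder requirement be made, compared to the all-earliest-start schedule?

Early-start peak: d1:14  d2:4  d3:0 ⇒ 14.
Leveled (Task 1@2, Task 2@1, Task 3@1, Task 4@2, Task 5@3): d1:6  d2:6  d3:6 ⇒ 6.
Reduction 14 − 6 = 8.

8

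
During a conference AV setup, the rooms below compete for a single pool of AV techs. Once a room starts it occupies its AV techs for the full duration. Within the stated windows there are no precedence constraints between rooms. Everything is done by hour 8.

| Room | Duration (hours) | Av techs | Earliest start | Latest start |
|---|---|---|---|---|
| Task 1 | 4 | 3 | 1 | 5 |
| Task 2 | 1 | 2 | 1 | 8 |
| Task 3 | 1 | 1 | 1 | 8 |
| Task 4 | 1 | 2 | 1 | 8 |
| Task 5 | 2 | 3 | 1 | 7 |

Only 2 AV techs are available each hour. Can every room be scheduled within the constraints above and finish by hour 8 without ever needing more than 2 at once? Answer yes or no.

no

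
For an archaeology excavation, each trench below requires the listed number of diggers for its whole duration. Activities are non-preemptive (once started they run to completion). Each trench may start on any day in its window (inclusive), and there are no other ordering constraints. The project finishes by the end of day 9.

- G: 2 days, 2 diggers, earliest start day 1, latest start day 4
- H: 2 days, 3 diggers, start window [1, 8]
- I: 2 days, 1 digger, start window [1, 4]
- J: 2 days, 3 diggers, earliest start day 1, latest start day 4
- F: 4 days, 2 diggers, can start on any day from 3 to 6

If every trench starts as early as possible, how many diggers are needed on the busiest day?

Early-start schedule: G@1, H@1, I@1, J@1, F@3.
Load per day: day 1: 9, day 2: 9, day 3: 2, day 4: 2, day 5: 2, day 6: 2, day 7: 0, day 8: 0, day 9: 0.
Peak is 9.

9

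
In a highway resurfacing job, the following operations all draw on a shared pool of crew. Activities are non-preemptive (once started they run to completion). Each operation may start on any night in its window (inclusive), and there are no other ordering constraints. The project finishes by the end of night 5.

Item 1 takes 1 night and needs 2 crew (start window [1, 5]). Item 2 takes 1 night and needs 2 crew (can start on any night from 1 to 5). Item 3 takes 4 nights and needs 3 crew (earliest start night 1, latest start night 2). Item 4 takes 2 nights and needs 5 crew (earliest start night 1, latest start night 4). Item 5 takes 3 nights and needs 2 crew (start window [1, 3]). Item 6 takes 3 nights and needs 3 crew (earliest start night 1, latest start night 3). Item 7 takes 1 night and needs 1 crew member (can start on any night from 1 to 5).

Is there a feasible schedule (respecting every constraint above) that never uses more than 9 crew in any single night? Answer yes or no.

yes

Schedule Item 1@1, Item 2@1, Item 3@2, Item 4@1, Item 5@3, Item 6@3, Item 7@2: n1:9  n2:9  n3:8  n4:8  n5:8 — peak 9 ≤ 9.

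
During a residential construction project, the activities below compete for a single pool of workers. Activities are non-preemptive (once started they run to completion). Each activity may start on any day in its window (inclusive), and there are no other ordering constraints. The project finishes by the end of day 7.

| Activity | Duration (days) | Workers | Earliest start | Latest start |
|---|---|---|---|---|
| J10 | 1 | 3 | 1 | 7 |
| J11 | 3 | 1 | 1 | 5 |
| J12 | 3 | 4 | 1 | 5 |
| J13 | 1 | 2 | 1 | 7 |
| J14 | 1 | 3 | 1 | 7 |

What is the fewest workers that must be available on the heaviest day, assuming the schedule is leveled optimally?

Early-start (J10@1, J11@1, J12@1, J13@1, J14@1) gives peak 13: d1:13  d2:5  d3:5  d4:0  d5:0  d6:0  d7:0.
Shift J12→4, J13→2, J14→3.
Schedule J10@1, J11@1, J12@4, J13@2, J14@3: d1:4  d2:3  d3:4  d4:4  d5:4  d6:4  d7:0 — peak 4.
Total worker-days = 23 over 7 days ⇒ peak ≥ ⌈23/7⌉ = 4, so 4 is optimal.

4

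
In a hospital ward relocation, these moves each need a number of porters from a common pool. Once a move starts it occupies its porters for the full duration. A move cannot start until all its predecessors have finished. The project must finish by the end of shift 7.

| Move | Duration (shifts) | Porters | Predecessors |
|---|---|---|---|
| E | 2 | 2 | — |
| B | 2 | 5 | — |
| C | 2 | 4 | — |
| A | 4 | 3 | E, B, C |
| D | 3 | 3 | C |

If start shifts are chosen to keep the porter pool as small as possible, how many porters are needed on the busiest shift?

Schedule E@1, B@1, C@1, A@3, D@3: s1:11  s2:11  s3:6  s4:6  s5:6  s6:3  s7:0 — peak 11.
No arrangement of the 23 feasible schedules does better.

11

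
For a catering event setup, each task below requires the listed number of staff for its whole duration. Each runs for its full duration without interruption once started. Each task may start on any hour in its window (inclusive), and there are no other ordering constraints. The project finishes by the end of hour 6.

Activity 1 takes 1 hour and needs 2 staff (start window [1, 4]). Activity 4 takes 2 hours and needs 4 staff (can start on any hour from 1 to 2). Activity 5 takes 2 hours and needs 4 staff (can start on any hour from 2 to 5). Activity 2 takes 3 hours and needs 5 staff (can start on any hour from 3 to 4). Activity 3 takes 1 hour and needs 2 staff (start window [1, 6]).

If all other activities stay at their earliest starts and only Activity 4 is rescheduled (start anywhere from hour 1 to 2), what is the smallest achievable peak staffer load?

9

Activity 4@1: h1:8  h2:8  h3:9  h4:5  h5:5  h6:0 → peak 9
Activity 4@2: h1:4  h2:8  h3:13  h4:5  h5:5  h6:0 → peak 13
Best is Activity 4@1, peak 9.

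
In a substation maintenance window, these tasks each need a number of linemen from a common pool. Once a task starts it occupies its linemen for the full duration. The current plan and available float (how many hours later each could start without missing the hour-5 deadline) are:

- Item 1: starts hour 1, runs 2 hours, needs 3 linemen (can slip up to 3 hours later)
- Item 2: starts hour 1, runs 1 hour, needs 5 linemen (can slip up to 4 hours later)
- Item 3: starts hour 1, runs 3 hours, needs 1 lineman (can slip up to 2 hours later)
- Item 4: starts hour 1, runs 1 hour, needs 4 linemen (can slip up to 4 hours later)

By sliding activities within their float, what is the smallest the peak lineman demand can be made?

5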